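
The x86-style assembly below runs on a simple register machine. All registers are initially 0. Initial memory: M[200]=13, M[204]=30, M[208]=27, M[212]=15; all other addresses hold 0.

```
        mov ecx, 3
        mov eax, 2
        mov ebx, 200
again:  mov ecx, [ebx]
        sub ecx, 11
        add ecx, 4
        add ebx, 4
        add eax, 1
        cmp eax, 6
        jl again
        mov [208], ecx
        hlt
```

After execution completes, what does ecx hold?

mov ecx, 3 → ecx=3
mov eax, 2 → eax=2
mov ebx, 200 → ebx=200
mov ecx, [ebx] → ecx=M[200]=13
sub ecx, 11 → ecx=13-11=2
add ecx, 4 → ecx=2+4=6
add ebx, 4 → ebx=200+4=204
add eax, 1 → eax=2+1=3
cmp eax, 6  (cmp 3,6)
jl again: taken
mov ecx, [ebx] → ecx=M[204]=30
sub ecx, 11 → ecx=30-11=19
add ecx, 4 → ecx=19+4=23
add ebx, 4 → ebx=204+4=208
add eax, 1 → eax=3+1=4
cmp eax, 6  (cmp 4,6)
jl again: taken
mov ecx, [ebx] → ecx=M[208]=27
sub ecx, 11 → ecx=27-11=16
add ecx, 4 → ecx=16+4=20
add ebx, 4 → ebx=208+4=212
add eax, 1 → eax=4+1=5
cmp eax, 6  (cmp 5,6)
jl again: taken
mov ecx, [ebx] → ecx=M[212]=15
sub ecx, 11 → ecx=15-11=4
add ecx, 4 → ecx=4+4=8
add ebx, 4 → ebx=212+4=216
add eax, 1 → eax=5+1=6
cmp eax, 6  (cmp 6,6)
jl again: not taken
mov [208], ecx → M[208]=8
halt.

8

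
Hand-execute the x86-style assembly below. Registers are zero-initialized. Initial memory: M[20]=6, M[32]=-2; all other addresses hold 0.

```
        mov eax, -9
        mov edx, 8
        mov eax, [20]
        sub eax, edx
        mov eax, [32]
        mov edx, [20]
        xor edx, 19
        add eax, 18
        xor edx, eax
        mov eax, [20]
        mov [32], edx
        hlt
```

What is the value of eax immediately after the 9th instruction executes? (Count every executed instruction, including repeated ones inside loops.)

eax=-9
edx=8
eax=M[20]=6
eax=6-8=-2
eax=M[32]=-2
edx=M[20]=6
edx=6^19=21
eax=(-2)+18=16
edx=21^16=5
After step 9: eax = 16.

16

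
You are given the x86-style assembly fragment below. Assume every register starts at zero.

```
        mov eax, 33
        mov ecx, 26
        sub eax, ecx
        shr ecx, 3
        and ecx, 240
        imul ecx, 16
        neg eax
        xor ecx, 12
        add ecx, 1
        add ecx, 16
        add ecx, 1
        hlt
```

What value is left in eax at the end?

after mov eax, 33: eax=33
after mov ecx, 26: ecx=26
after sub eax, ecx: eax=33-26=7
after shr ecx, 3: ecx=26>>3=3
after and ecx, 240: ecx=3&240=0
after imul ecx, 16: ecx=0*16=0
after neg eax: eax=-(7)=-7
after xor ecx, 12: ecx=0^12=12
after add ecx, 1: ecx=12+1=13
after add ecx, 16: ecx=13+16=29
after add ecx, 1: ecx=29+1=30
halt.

-7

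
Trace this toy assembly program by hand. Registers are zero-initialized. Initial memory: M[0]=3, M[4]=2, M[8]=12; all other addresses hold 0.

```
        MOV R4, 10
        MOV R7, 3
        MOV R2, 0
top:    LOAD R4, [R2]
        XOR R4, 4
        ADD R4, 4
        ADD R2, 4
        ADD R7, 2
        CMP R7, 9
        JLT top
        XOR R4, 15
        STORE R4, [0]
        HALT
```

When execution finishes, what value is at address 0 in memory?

R4=10
R7=3
R2=0
R4=M[0]=3
R4=3^4=7
R4=7+4=11
R2=0+4=4
R7=3+2=5
CMP R7, 9  (cmp 5,9)
JLT top: taken
R4=M[4]=2
R4=2^4=6
R4=6+4=10
R2=4+4=8
R7=5+2=7
CMP R7, 9  (cmp 7,9)
JLT top: taken
R4=M[8]=12
R4=12^4=8
R4=8+4=12
R2=8+4=12
R7=7+2=9
CMP R7, 9  (cmp 9,9)
JLT top: not taken
R4=12^15=3
STORE R4, [0] → M[0]=3
halt.

3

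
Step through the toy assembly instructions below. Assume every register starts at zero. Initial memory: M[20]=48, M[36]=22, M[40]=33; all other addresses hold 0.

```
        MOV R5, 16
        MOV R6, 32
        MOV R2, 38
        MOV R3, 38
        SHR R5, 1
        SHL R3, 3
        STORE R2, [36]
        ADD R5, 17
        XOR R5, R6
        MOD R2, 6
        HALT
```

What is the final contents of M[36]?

38

R5=16
R6=32
R2=38
R3=38
R5=16>>1=8
R3=38<<3=304
STORE R2, [36] → M[36]=38
R5=8+17=25
R5=25^32=57
R2=38%6=2
halt.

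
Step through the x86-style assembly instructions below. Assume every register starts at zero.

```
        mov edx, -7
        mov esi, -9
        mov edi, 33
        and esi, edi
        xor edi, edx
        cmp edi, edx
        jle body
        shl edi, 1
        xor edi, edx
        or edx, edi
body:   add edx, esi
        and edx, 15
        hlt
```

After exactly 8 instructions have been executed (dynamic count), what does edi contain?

edx=-7
esi=-9
edi=33
esi=(-9)&33=33
edi=33^(-7)=-40
cmp edi, edx  (cmp -40,-7)
jle body: taken
edx=(-7)+33=26
After step 8: edi = -40.

-40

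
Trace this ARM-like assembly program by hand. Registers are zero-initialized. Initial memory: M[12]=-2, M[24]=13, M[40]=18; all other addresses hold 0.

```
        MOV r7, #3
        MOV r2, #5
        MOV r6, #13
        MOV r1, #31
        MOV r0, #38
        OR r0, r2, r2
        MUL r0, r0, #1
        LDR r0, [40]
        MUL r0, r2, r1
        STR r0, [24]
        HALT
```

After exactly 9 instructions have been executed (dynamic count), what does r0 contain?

155

r7=3
r2=5
r6=13
r1=31
r0=38
r0=5|5=5
r0=5*1=5
r0=M[40]=18
r0=5*31=155
After step 9: r0 = 155.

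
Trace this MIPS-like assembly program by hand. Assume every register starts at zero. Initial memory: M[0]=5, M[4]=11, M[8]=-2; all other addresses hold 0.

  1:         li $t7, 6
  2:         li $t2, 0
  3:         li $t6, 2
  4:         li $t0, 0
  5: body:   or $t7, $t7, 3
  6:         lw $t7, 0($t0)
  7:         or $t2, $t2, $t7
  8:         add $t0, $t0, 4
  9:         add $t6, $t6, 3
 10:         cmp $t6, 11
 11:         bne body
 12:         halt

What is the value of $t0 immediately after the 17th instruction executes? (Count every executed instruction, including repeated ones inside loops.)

after li $t7, 6: $t7=6
after li $t2, 0: $t2=0
after li $t6, 2: $t6=2
after li $t0, 0: $t0=0
after or $t7, $t7, 3: $t7=6|3=7
after lw $t7, 0($t0): $t7=M[0]=5
after or $t2, $t2, $t7: $t2=0|5=5
after add $t0, $t0, 4: $t0=0+4=4
after add $t6, $t6, 3: $t6=2+3=5
cmp $t6, 11  (cmp 5,11)
bne body: taken
after or $t7, $t7, 3: $t7=5|3=7
after lw $t7, 0($t0): $t7=M[4]=11
after or $t2, $t2, $t7: $t2=5|11=15
after add $t0, $t0, 4: $t0=4+4=8
after add $t6, $t6, 3: $t6=5+3=8
cmp $t6, 11  (cmp 8,11)
After step 17: $t0 = 8.

8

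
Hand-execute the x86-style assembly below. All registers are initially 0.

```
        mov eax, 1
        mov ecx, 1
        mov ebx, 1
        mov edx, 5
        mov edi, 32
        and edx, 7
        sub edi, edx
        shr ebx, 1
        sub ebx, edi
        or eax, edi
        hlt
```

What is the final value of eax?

after mov eax, 1: eax=1
after mov ecx, 1: ecx=1
after mov ebx, 1: ebx=1
after mov edx, 5: edx=5
after mov edi, 32: edi=32
after and edx, 7: edx=5&7=5
after sub edi, edx: edi=32-5=27
after shr ebx, 1: ebx=1>>1=0
after sub ebx, edi: ebx=0-27=-27
after or eax, edi: eax=1|27=27
halt.

27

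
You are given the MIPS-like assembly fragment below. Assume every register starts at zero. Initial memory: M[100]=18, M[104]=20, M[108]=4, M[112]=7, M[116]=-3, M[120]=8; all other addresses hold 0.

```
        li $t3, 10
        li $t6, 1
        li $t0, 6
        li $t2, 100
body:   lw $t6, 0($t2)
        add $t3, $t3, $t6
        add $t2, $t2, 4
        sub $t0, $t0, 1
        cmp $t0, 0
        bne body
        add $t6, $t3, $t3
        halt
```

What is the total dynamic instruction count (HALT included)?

42

li $t3, 10 → $t3=10
li $t6, 1 → $t6=1
li $t0, 6 → $t0=6
li $t2, 100 → $t2=100
lw $t6, 0($t2) → $t6=M[100]=18
add $t3, $t3, $t6 → $t3=10+18=28
add $t2, $t2, 4 → $t2=100+4=104
sub $t0, $t0, 1 → $t0=6-1=5
cmp $t0, 0  (cmp 5,0)
bne body: taken
lw $t6, 0($t2) → $t6=M[104]=20
add $t3, $t3, $t6 → $t3=28+20=48
add $t2, $t2, 4 → $t2=104+4=108
sub $t0, $t0, 1 → $t0=5-1=4
cmp $t0, 0  (cmp 4,0)
bne body: taken
lw $t6, 0($t2) → $t6=M[108]=4
add $t3, $t3, $t6 → $t3=48+4=52
add $t2, $t2, 4 → $t2=108+4=112
sub $t0, $t0, 1 → $t0=4-1=3
cmp $t0, 0  (cmp 3,0)
bne body: taken
lw $t6, 0($t2) → $t6=M[112]=7
add $t3, $t3, $t6 → $t3=52+7=59
add $t2, $t2, 4 → $t2=112+4=116
sub $t0, $t0, 1 → $t0=3-1=2
cmp $t0, 0  (cmp 2,0)
bne body: taken
lw $t6, 0($t2) → $t6=M[116]=-3
add $t3, $t3, $t6 → $t3=59+(-3)=56
add $t2, $t2, 4 → $t2=116+4=120
sub $t0, $t0, 1 → $t0=2-1=1
cmp $t0, 0  (cmp 1,0)
bne body: taken
lw $t6, 0($t2) → $t6=M[120]=8
add $t3, $t3, $t6 → $t3=56+8=64
add $t2, $t2, 4 → $t2=120+4=124
sub $t0, $t0, 1 → $t0=1-1=0
cmp $t0, 0  (cmp 0,0)
bne body: not taken
add $t6, $t3, $t3 → $t6=64+64=128
halt.
Total executed instructions: 42.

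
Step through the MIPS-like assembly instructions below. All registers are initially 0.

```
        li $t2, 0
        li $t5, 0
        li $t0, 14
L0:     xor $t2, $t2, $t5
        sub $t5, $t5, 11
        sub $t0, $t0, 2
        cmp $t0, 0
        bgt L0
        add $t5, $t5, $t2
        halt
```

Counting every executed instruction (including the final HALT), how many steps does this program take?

40

li $t2, 0 → $t2=0
li $t5, 0 → $t5=0
li $t0, 14 → $t0=14
xor $t2, $t2, $t5 → $t2=0^0=0
sub $t5, $t5, 11 → $t5=0-11=-11
sub $t0, $t0, 2 → $t0=14-2=12
cmp $t0, 0  (cmp 12,0)
bgt L0: taken
xor $t2, $t2, $t5 → $t2=0^(-11)=-11
sub $t5, $t5, 11 → $t5=(-11)-11=-22
sub $t0, $t0, 2 → $t0=12-2=10
cmp $t0, 0  (cmp 10,0)
bgt L0: taken
xor $t2, $t2, $t5 → $t2=(-11)^(-22)=31
sub $t5, $t5, 11 → $t5=(-22)-11=-33
sub $t0, $t0, 2 → $t0=10-2=8
cmp $t0, 0  (cmp 8,0)
bgt L0: taken
xor $t2, $t2, $t5 → $t2=31^(-33)=-64
sub $t5, $t5, 11 → $t5=(-33)-11=-44
sub $t0, $t0, 2 → $t0=8-2=6
cmp $t0, 0  (cmp 6,0)
bgt L0: taken
xor $t2, $t2, $t5 → $t2=(-64)^(-44)=20
sub $t5, $t5, 11 → $t5=(-44)-11=-55
sub $t0, $t0, 2 → $t0=6-2=4
cmp $t0, 0  (cmp 4,0)
bgt L0: taken
xor $t2, $t2, $t5 → $t2=20^(-55)=-35
sub $t5, $t5, 11 → $t5=(-55)-11=-66
sub $t0, $t0, 2 → $t0=4-2=2
cmp $t0, 0  (cmp 2,0)
bgt L0: taken
xor $t2, $t2, $t5 → $t2=(-35)^(-66)=99
sub $t5, $t5, 11 → $t5=(-66)-11=-77
sub $t0, $t0, 2 → $t0=2-2=0
cmp $t0, 0  (cmp 0,0)
bgt L0: not taken
add $t5, $t5, $t2 → $t5=(-77)+99=22
halt.
Total executed instructions: 40.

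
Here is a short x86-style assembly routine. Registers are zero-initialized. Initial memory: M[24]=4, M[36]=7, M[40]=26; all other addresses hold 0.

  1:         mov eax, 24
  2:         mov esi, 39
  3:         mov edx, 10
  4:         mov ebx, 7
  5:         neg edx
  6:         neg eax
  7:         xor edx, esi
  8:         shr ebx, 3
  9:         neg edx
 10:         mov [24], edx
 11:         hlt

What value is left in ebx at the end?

eax=24
esi=39
edx=10
ebx=7
edx=-(10)=-10
eax=-(24)=-24
edx=(-10)^39=-47
ebx=7>>3=0
edx=-(-47)=47
mov [24], edx → M[24]=47
halt.

0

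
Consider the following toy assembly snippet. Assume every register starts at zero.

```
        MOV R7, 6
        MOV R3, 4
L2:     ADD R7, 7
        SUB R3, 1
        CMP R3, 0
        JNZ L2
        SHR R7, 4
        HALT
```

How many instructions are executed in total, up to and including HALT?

20

MOV R7, 6 → R7=6
MOV R3, 4 → R3=4
ADD R7, 7 → R7=6+7=13
SUB R3, 1 → R3=4-1=3
CMP R3, 0  (cmp 3,0)
JNZ L2: taken
ADD R7, 7 → R7=13+7=20
SUB R3, 1 → R3=3-1=2
CMP R3, 0  (cmp 2,0)
JNZ L2: taken
ADD R7, 7 → R7=20+7=27
SUB R3, 1 → R3=2-1=1
CMP R3, 0  (cmp 1,0)
JNZ L2: taken
ADD R7, 7 → R7=27+7=34
SUB R3, 1 → R3=1-1=0
CMP R3, 0  (cmp 0,0)
JNZ L2: not taken
SHR R7, 4 → R7=34>>4=2
halt.
Total executed instructions: 20.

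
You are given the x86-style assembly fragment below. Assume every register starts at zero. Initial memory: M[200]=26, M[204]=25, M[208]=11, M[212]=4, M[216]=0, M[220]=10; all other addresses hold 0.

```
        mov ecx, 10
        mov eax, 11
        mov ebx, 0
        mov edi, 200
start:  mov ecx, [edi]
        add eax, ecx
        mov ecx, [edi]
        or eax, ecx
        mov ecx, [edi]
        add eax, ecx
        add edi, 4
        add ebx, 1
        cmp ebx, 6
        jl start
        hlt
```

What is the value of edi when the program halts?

ecx=10
eax=11
ebx=0
edi=200
ecx=M[200]=26
eax=11+26=37
ecx=M[200]=26
eax=37|26=63
ecx=M[200]=26
eax=63+26=89
edi=200+4=204
ebx=0+1=1
cmp ebx, 6  (cmp 1,6)
jl start: taken
ecx=M[204]=25
eax=89+25=114
ecx=M[204]=25
eax=114|25=123
ecx=M[204]=25
eax=123+25=148
edi=204+4=208
ebx=1+1=2
cmp ebx, 6  (cmp 2,6)
jl start: taken
ecx=M[208]=11
eax=148+11=159
ecx=M[208]=11
eax=159|11=159
ecx=M[208]=11
eax=159+11=170
edi=208+4=212
ebx=2+1=3
cmp ebx, 6  (cmp 3,6)
jl start: taken
ecx=M[212]=4
eax=170+4=174
ecx=M[212]=4
eax=174|4=174
ecx=M[212]=4
eax=174+4=178
edi=212+4=216
ebx=3+1=4
cmp ebx, 6  (cmp 4,6)
jl start: taken
ecx=M[216]=0
eax=178+0=178
ecx=M[216]=0
eax=178|0=178
ecx=M[216]=0
eax=178+0=178
edi=216+4=220
ebx=4+1=5
cmp ebx, 6  (cmp 5,6)
jl start: taken
ecx=M[220]=10
eax=178+10=188
ecx=M[220]=10
eax=188|10=190
ecx=M[220]=10
eax=190+10=200
edi=220+4=224
ebx=5+1=6
cmp ebx, 6  (cmp 6,6)
jl start: not taken
halt.

224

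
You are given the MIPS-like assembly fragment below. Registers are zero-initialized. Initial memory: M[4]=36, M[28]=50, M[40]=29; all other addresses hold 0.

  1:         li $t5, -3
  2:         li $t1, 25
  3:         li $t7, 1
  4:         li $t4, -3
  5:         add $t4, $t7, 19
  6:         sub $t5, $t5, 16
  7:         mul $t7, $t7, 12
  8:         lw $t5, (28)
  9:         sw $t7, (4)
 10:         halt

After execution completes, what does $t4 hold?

after li $t5, -3: $t5=-3
after li $t1, 25: $t1=25
after li $t7, 1: $t7=1
after li $t4, -3: $t4=-3
after add $t4, $t7, 19: $t4=1+19=20
after sub $t5, $t5, 16: $t5=(-3)-16=-19
after mul $t7, $t7, 12: $t7=1*12=12
after lw $t5, (28): $t5=M[28]=50
sw $t7, (4) → M[4]=12
halt.

20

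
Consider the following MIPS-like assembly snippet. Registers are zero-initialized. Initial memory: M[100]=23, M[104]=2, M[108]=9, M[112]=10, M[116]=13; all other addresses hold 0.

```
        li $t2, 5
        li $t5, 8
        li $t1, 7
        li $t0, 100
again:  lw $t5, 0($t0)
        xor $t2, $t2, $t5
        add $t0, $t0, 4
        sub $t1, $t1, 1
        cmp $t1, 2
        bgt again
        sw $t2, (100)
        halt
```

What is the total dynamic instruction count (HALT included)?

36

li $t2, 5 → $t2=5
li $t5, 8 → $t5=8
li $t1, 7 → $t1=7
li $t0, 100 → $t0=100
lw $t5, 0($t0) → $t5=M[100]=23
xor $t2, $t2, $t5 → $t2=5^23=18
add $t0, $t0, 4 → $t0=100+4=104
sub $t1, $t1, 1 → $t1=7-1=6
cmp $t1, 2  (cmp 6,2)
bgt again: taken
lw $t5, 0($t0) → $t5=M[104]=2
xor $t2, $t2, $t5 → $t2=18^2=16
add $t0, $t0, 4 → $t0=104+4=108
sub $t1, $t1, 1 → $t1=6-1=5
cmp $t1, 2  (cmp 5,2)
bgt again: taken
lw $t5, 0($t0) → $t5=M[108]=9
xor $t2, $t2, $t5 → $t2=16^9=25
add $t0, $t0, 4 → $t0=108+4=112
sub $t1, $t1, 1 → $t1=5-1=4
cmp $t1, 2  (cmp 4,2)
bgt again: taken
lw $t5, 0($t0) → $t5=M[112]=10
xor $t2, $t2, $t5 → $t2=25^10=19
add $t0, $t0, 4 → $t0=112+4=116
sub $t1, $t1, 1 → $t1=4-1=3
cmp $t1, 2  (cmp 3,2)
bgt again: taken
lw $t5, 0($t0) → $t5=M[116]=13
xor $t2, $t2, $t5 → $t2=19^13=30
add $t0, $t0, 4 → $t0=116+4=120
sub $t1, $t1, 1 → $t1=3-1=2
cmp $t1, 2  (cmp 2,2)
bgt again: not taken
sw $t2, (100) → M[100]=30
halt.
Total executed instructions: 36.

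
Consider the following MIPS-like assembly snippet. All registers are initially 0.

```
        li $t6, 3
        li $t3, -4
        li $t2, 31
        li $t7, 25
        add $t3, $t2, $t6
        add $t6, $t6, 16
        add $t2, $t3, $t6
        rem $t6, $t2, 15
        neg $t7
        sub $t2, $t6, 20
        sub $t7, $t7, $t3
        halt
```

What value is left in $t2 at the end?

li $t6, 3 → $t6=3
li $t3, -4 → $t3=-4
li $t2, 31 → $t2=31
li $t7, 25 → $t7=25
add $t3, $t2, $t6 → $t3=31+3=34
add $t6, $t6, 16 → $t6=3+16=19
add $t2, $t3, $t6 → $t2=34+19=53
rem $t6, $t2, 15 → $t6=53%15=8
neg $t7 → $t7=-(25)=-25
sub $t2, $t6, 20 → $t2=8-20=-12
sub $t7, $t7, $t3 → $t7=(-25)-34=-59
halt.

-12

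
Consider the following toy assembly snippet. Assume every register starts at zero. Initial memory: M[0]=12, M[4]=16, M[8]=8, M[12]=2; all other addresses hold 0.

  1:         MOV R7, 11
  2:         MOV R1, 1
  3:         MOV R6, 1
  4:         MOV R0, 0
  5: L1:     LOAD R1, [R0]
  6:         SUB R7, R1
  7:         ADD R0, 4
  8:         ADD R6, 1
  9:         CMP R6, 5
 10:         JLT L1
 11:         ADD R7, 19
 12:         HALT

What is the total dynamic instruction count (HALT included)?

30

after MOV R7, 11: R7=11
after MOV R1, 1: R1=1
after MOV R6, 1: R6=1
after MOV R0, 0: R0=0
after LOAD R1, [R0]: R1=M[0]=12
after SUB R7, R1: R7=11-12=-1
after ADD R0, 4: R0=0+4=4
after ADD R6, 1: R6=1+1=2
CMP R6, 5  (cmp 2,5)
JLT L1: taken
after LOAD R1, [R0]: R1=M[4]=16
after SUB R7, R1: R7=(-1)-16=-17
after ADD R0, 4: R0=4+4=8
after ADD R6, 1: R6=2+1=3
CMP R6, 5  (cmp 3,5)
JLT L1: taken
after LOAD R1, [R0]: R1=M[8]=8
after SUB R7, R1: R7=(-17)-8=-25
after ADD R0, 4: R0=8+4=12
after ADD R6, 1: R6=3+1=4
CMP R6, 5  (cmp 4,5)
JLT L1: taken
after LOAD R1, [R0]: R1=M[12]=2
after SUB R7, R1: R7=(-25)-2=-27
after ADD R0, 4: R0=12+4=16
after ADD R6, 1: R6=4+1=5
CMP R6, 5  (cmp 5,5)
JLT L1: not taken
after ADD R7, 19: R7=(-27)+19=-8
halt.
Total executed instructions: 30.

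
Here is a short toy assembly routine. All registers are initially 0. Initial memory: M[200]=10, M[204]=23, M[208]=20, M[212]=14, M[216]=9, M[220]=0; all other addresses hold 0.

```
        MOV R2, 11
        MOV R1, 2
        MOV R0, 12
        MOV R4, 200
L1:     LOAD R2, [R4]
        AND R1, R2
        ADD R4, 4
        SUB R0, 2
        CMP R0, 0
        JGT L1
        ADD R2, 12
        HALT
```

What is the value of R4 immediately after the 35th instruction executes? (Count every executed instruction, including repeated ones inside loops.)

after MOV R2, 11: R2=11
after MOV R1, 2: R1=2
after MOV R0, 12: R0=12
after MOV R4, 200: R4=200
after LOAD R2, [R4]: R2=M[200]=10
after AND R1, R2: R1=2&10=2
after ADD R4, 4: R4=200+4=204
after SUB R0, 2: R0=12-2=10
CMP R0, 0  (cmp 10,0)
JGT L1: taken
after LOAD R2, [R4]: R2=M[204]=23
after AND R1, R2: R1=2&23=2
after ADD R4, 4: R4=204+4=208
after SUB R0, 2: R0=10-2=8
CMP R0, 0  (cmp 8,0)
JGT L1: taken
after LOAD R2, [R4]: R2=M[208]=20
after AND R1, R2: R1=2&20=0
after ADD R4, 4: R4=208+4=212
after SUB R0, 2: R0=8-2=6
CMP R0, 0  (cmp 6,0)
JGT L1: taken
after LOAD R2, [R4]: R2=M[212]=14
after AND R1, R2: R1=0&14=0
after ADD R4, 4: R4=212+4=216
after SUB R0, 2: R0=6-2=4
CMP R0, 0  (cmp 4,0)
JGT L1: taken
after LOAD R2, [R4]: R2=M[216]=9
after AND R1, R2: R1=0&9=0
after ADD R4, 4: R4=216+4=220
after SUB R0, 2: R0=4-2=2
CMP R0, 0  (cmp 2,0)
JGT L1: taken
after LOAD R2, [R4]: R2=M[220]=0
After step 35: R4 = 220.

220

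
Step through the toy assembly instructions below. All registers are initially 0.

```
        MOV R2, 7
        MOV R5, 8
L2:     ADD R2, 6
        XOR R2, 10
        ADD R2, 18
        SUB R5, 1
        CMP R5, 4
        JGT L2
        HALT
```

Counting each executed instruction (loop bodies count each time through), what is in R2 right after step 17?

R2=7
R5=8
R2=7+6=13
R2=13^10=7
R2=7+18=25
R5=8-1=7
CMP R5, 4  (cmp 7,4)
JGT L2: taken
R2=25+6=31
R2=31^10=21
R2=21+18=39
R5=7-1=6
CMP R5, 4  (cmp 6,4)
JGT L2: taken
R2=39+6=45
R2=45^10=39
R2=39+18=57
After step 17: R2 = 57.

57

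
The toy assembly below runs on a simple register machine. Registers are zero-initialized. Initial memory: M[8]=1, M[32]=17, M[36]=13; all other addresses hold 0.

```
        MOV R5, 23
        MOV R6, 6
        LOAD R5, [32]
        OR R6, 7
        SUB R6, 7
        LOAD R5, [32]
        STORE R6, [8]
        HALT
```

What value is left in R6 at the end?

after MOV R5, 23: R5=23
after MOV R6, 6: R6=6
after LOAD R5, [32]: R5=M[32]=17
after OR R6, 7: R6=6|7=7
after SUB R6, 7: R6=7-7=0
after LOAD R5, [32]: R5=M[32]=17
STORE R6, [8] → M[8]=0
halt.

0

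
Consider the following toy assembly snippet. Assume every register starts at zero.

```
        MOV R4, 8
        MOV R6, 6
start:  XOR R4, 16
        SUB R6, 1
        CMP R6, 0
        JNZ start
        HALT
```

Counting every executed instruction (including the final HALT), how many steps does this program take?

27

after MOV R4, 8: R4=8
after MOV R6, 6: R6=6
after XOR R4, 16: R4=8^16=24
after SUB R6, 1: R6=6-1=5
CMP R6, 0  (cmp 5,0)
JNZ start: taken
after XOR R4, 16: R4=24^16=8
after SUB R6, 1: R6=5-1=4
CMP R6, 0  (cmp 4,0)
JNZ start: taken
after XOR R4, 16: R4=8^16=24
after SUB R6, 1: R6=4-1=3
CMP R6, 0  (cmp 3,0)
JNZ start: taken
after XOR R4, 16: R4=24^16=8
after SUB R6, 1: R6=3-1=2
CMP R6, 0  (cmp 2,0)
JNZ start: taken
after XOR R4, 16: R4=8^16=24
after SUB R6, 1: R6=2-1=1
CMP R6, 0  (cmp 1,0)
JNZ start: taken
after XOR R4, 16: R4=24^16=8
after SUB R6, 1: R6=1-1=0
CMP R6, 0  (cmp 0,0)
JNZ start: not taken
halt.
Total executed instructions: 27.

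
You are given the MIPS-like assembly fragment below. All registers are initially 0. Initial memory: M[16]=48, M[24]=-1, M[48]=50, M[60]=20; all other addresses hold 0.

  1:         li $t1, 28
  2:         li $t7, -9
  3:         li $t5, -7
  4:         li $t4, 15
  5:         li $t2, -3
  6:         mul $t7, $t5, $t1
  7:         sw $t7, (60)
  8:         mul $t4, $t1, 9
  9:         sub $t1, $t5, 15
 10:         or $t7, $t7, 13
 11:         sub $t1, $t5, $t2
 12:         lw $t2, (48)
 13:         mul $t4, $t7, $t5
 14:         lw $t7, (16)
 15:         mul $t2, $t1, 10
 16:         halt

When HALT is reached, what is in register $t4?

li $t1, 28 → $t1=28
li $t7, -9 → $t7=-9
li $t5, -7 → $t5=-7
li $t4, 15 → $t4=15
li $t2, -3 → $t2=-3
mul $t7, $t5, $t1 → $t7=(-7)*28=-196
sw $t7, (60) → M[60]=-196
mul $t4, $t1, 9 → $t4=28*9=252
sub $t1, $t5, 15 → $t1=(-7)-15=-22
or $t7, $t7, 13 → $t7=(-196)|13=-195
sub $t1, $t5, $t2 → $t1=(-7)-(-3)=-4
lw $t2, (48) → $t2=M[48]=50
mul $t4, $t7, $t5 → $t4=(-195)*(-7)=1365
lw $t7, (16) → $t7=M[16]=48
mul $t2, $t1, 10 → $t2=(-4)*10=-40
halt.

1365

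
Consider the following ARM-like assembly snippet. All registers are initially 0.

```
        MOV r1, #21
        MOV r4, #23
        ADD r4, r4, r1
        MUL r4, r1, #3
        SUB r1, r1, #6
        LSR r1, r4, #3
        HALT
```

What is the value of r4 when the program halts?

r1=21
r4=23
r4=23+21=44
r4=21*3=63
r1=21-6=15
r1=63>>3=7
halt.

63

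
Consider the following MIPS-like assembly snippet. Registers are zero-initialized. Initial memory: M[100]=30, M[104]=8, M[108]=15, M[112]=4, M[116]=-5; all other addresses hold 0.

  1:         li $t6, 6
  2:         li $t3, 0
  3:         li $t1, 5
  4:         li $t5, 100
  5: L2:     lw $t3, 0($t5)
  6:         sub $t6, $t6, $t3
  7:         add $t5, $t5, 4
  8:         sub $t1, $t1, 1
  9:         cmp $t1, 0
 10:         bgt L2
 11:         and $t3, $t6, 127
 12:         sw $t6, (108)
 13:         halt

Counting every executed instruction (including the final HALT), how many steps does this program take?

after li $t6, 6: $t6=6
after li $t3, 0: $t3=0
after li $t1, 5: $t1=5
after li $t5, 100: $t5=100
after lw $t3, 0($t5): $t3=M[100]=30
after sub $t6, $t6, $t3: $t6=6-30=-24
after add $t5, $t5, 4: $t5=100+4=104
after sub $t1, $t1, 1: $t1=5-1=4
cmp $t1, 0  (cmp 4,0)
bgt L2: taken
after lw $t3, 0($t5): $t3=M[104]=8
after sub $t6, $t6, $t3: $t6=(-24)-8=-32
after add $t5, $t5, 4: $t5=104+4=108
after sub $t1, $t1, 1: $t1=4-1=3
cmp $t1, 0  (cmp 3,0)
bgt L2: taken
after lw $t3, 0($t5): $t3=M[108]=15
after sub $t6, $t6, $t3: $t6=(-32)-15=-47
after add $t5, $t5, 4: $t5=108+4=112
after sub $t1, $t1, 1: $t1=3-1=2
cmp $t1, 0  (cmp 2,0)
bgt L2: taken
after lw $t3, 0($t5): $t3=M[112]=4
after sub $t6, $t6, $t3: $t6=(-47)-4=-51
after add $t5, $t5, 4: $t5=112+4=116
after sub $t1, $t1, 1: $t1=2-1=1
cmp $t1, 0  (cmp 1,0)
bgt L2: taken
after lw $t3, 0($t5): $t3=M[116]=-5
after sub $t6, $t6, $t3: $t6=(-51)-(-5)=-46
after add $t5, $t5, 4: $t5=116+4=120
after sub $t1, $t1, 1: $t1=1-1=0
cmp $t1, 0  (cmp 0,0)
bgt L2: not taken
after and $t3, $t6, 127: $t3=(-46)&127=82
sw $t6, (108) → M[108]=-46
halt.
Total executed instructions: 37.

37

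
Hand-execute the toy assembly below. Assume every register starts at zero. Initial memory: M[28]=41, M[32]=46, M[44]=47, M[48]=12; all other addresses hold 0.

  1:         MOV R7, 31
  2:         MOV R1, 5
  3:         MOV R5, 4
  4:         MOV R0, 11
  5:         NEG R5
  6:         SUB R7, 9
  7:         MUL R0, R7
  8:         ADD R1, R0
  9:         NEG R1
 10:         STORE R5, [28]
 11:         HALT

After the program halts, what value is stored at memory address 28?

-4

MOV R7, 31 → R7=31
MOV R1, 5 → R1=5
MOV R5, 4 → R5=4
MOV R0, 11 → R0=11
NEG R5 → R5=-(4)=-4
SUB R7, 9 → R7=31-9=22
MUL R0, R7 → R0=11*22=242
ADD R1, R0 → R1=5+242=247
NEG R1 → R1=-(247)=-247
STORE R5, [28] → M[28]=-4
halt.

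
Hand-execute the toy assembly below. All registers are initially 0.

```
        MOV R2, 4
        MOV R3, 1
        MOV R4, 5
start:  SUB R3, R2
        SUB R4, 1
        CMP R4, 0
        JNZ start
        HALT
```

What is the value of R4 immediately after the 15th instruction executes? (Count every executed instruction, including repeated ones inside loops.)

2

MOV R2, 4 → R2=4
MOV R3, 1 → R3=1
MOV R4, 5 → R4=5
SUB R3, R2 → R3=1-4=-3
SUB R4, 1 → R4=5-1=4
CMP R4, 0  (cmp 4,0)
JNZ start: taken
SUB R3, R2 → R3=(-3)-4=-7
SUB R4, 1 → R4=4-1=3
CMP R4, 0  (cmp 3,0)
JNZ start: taken
SUB R3, R2 → R3=(-7)-4=-11
SUB R4, 1 → R4=3-1=2
CMP R4, 0  (cmp 2,0)
JNZ start: taken
After step 15: R4 = 2.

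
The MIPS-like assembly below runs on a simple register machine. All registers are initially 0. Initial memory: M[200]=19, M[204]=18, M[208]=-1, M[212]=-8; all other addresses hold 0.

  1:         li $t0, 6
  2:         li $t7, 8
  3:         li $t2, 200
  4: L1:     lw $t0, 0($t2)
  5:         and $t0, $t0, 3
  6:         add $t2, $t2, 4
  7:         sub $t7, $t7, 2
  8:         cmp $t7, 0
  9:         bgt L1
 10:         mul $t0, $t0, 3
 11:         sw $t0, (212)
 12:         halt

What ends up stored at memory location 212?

0

$t0=6
$t7=8
$t2=200
$t0=M[200]=19
$t0=19&3=3
$t2=200+4=204
$t7=8-2=6
cmp $t7, 0  (cmp 6,0)
bgt L1: taken
$t0=M[204]=18
$t0=18&3=2
$t2=204+4=208
$t7=6-2=4
cmp $t7, 0  (cmp 4,0)
bgt L1: taken
$t0=M[208]=-1
$t0=(-1)&3=3
$t2=208+4=212
$t7=4-2=2
cmp $t7, 0  (cmp 2,0)
bgt L1: taken
$t0=M[212]=-8
$t0=(-8)&3=0
$t2=212+4=216
$t7=2-2=0
cmp $t7, 0  (cmp 0,0)
bgt L1: not taken
$t0=0*3=0
sw $t0, (212) → M[212]=0
halt.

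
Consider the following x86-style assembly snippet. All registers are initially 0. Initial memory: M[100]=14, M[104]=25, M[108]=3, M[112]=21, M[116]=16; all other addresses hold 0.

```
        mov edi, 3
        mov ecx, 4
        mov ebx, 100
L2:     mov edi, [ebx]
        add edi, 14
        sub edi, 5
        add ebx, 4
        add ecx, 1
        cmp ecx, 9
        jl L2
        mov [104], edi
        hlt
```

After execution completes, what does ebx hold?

mov edi, 3 → edi=3
mov ecx, 4 → ecx=4
mov ebx, 100 → ebx=100
mov edi, [ebx] → edi=M[100]=14
add edi, 14 → edi=14+14=28
sub edi, 5 → edi=28-5=23
add ebx, 4 → ebx=100+4=104
add ecx, 1 → ecx=4+1=5
cmp ecx, 9  (cmp 5,9)
jl L2: taken
mov edi, [ebx] → edi=M[104]=25
add edi, 14 → edi=25+14=39
sub edi, 5 → edi=39-5=34
add ebx, 4 → ebx=104+4=108
add ecx, 1 → ecx=5+1=6
cmp ecx, 9  (cmp 6,9)
jl L2: taken
mov edi, [ebx] → edi=M[108]=3
add edi, 14 → edi=3+14=17
sub edi, 5 → edi=17-5=12
add ebx, 4 → ebx=108+4=112
add ecx, 1 → ecx=6+1=7
cmp ecx, 9  (cmp 7,9)
jl L2: taken
mov edi, [ebx] → edi=M[112]=21
add edi, 14 → edi=21+14=35
sub edi, 5 → edi=35-5=30
add ebx, 4 → ebx=112+4=116
add ecx, 1 → ecx=7+1=8
cmp ecx, 9  (cmp 8,9)
jl L2: taken
mov edi, [ebx] → edi=M[116]=16
add edi, 14 → edi=16+14=30
sub edi, 5 → edi=30-5=25
add ebx, 4 → ebx=116+4=120
add ecx, 1 → ecx=8+1=9
cmp ecx, 9  (cmp 9,9)
jl L2: not taken
mov [104], edi → M[104]=25
halt.

120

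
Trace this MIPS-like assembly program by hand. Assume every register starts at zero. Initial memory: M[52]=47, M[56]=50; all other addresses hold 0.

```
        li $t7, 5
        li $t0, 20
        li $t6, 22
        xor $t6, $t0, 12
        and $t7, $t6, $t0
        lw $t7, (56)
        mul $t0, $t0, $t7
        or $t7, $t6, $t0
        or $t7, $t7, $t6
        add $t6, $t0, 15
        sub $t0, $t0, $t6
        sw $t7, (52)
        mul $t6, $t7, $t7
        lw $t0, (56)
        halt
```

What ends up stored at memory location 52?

1016

after li $t7, 5: $t7=5
after li $t0, 20: $t0=20
after li $t6, 22: $t6=22
after xor $t6, $t0, 12: $t6=20^12=24
after and $t7, $t6, $t0: $t7=24&20=16
after lw $t7, (56): $t7=M[56]=50
after mul $t0, $t0, $t7: $t0=20*50=1000
after or $t7, $t6, $t0: $t7=24|1000=1016
after or $t7, $t7, $t6: $t7=1016|24=1016
after add $t6, $t0, 15: $t6=1000+15=1015
after sub $t0, $t0, $t6: $t0=1000-1015=-15
sw $t7, (52) → M[52]=1016
after mul $t6, $t7, $t7: $t6=1016*1016=1032256
after lw $t0, (56): $t0=M[56]=50
halt.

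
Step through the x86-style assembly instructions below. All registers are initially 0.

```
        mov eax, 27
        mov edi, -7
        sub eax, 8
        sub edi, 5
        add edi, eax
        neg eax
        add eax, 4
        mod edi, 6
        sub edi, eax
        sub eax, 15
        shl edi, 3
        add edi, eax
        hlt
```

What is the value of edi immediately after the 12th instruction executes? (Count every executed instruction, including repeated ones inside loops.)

98

eax=27
edi=-7
eax=27-8=19
edi=(-7)-5=-12
edi=(-12)+19=7
eax=-(19)=-19
eax=(-19)+4=-15
edi=7%6=1
edi=1-(-15)=16
eax=(-15)-15=-30
edi=16<<3=128
edi=128+(-30)=98
After step 12: edi = 98.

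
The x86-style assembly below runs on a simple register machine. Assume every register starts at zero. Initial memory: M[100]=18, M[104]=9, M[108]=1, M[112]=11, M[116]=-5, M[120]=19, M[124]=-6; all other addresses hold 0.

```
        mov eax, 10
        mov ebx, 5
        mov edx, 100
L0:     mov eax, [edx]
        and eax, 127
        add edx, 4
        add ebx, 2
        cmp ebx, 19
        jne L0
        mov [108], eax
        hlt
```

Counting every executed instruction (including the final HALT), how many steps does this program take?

47

eax=10
ebx=5
edx=100
eax=M[100]=18
eax=18&127=18
edx=100+4=104
ebx=5+2=7
cmp ebx, 19  (cmp 7,19)
jne L0: taken
eax=M[104]=9
eax=9&127=9
edx=104+4=108
ebx=7+2=9
cmp ebx, 19  (cmp 9,19)
jne L0: taken
eax=M[108]=1
eax=1&127=1
edx=108+4=112
ebx=9+2=11
cmp ebx, 19  (cmp 11,19)
jne L0: taken
eax=M[112]=11
eax=11&127=11
edx=112+4=116
ebx=11+2=13
cmp ebx, 19  (cmp 13,19)
jne L0: taken
eax=M[116]=-5
eax=(-5)&127=123
edx=116+4=120
ebx=13+2=15
cmp ebx, 19  (cmp 15,19)
jne L0: taken
eax=M[120]=19
eax=19&127=19
edx=120+4=124
ebx=15+2=17
cmp ebx, 19  (cmp 17,19)
jne L0: taken
eax=M[124]=-6
eax=(-6)&127=122
edx=124+4=128
ebx=17+2=19
cmp ebx, 19  (cmp 19,19)
jne L0: not taken
mov [108], eax → M[108]=122
halt.
Total executed instructions: 47.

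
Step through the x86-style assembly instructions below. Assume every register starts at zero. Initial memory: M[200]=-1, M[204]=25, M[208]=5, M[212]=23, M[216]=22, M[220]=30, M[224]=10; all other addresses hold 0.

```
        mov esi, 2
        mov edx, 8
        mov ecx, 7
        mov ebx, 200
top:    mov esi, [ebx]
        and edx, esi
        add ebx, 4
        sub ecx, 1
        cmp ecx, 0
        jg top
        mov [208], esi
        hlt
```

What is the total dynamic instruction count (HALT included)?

48

mov esi, 2 → esi=2
mov edx, 8 → edx=8
mov ecx, 7 → ecx=7
mov ebx, 200 → ebx=200
mov esi, [ebx] → esi=M[200]=-1
and edx, esi → edx=8&(-1)=8
add ebx, 4 → ebx=200+4=204
sub ecx, 1 → ecx=7-1=6
cmp ecx, 0  (cmp 6,0)
jg top: taken
mov esi, [ebx] → esi=M[204]=25
and edx, esi → edx=8&25=8
add ebx, 4 → ebx=204+4=208
sub ecx, 1 → ecx=6-1=5
cmp ecx, 0  (cmp 5,0)
jg top: taken
mov esi, [ebx] → esi=M[208]=5
and edx, esi → edx=8&5=0
add ebx, 4 → ebx=208+4=212
sub ecx, 1 → ecx=5-1=4
cmp ecx, 0  (cmp 4,0)
jg top: taken
mov esi, [ebx] → esi=M[212]=23
and edx, esi → edx=0&23=0
add ebx, 4 → ebx=212+4=216
sub ecx, 1 → ecx=4-1=3
cmp ecx, 0  (cmp 3,0)
jg top: taken
mov esi, [ebx] → esi=M[216]=22
and edx, esi → edx=0&22=0
add ebx, 4 → ebx=216+4=220
sub ecx, 1 → ecx=3-1=2
cmp ecx, 0  (cmp 2,0)
jg top: taken
mov esi, [ebx] → esi=M[220]=30
and edx, esi → edx=0&30=0
add ebx, 4 → ebx=220+4=224
sub ecx, 1 → ecx=2-1=1
cmp ecx, 0  (cmp 1,0)
jg top: taken
mov esi, [ebx] → esi=M[224]=10
and edx, esi → edx=0&10=0
add ebx, 4 → ebx=224+4=228
sub ecx, 1 → ecx=1-1=0
cmp ecx, 0  (cmp 0,0)
jg top: not taken
mov [208], esi → M[208]=10
halt.
Total executed instructions: 48.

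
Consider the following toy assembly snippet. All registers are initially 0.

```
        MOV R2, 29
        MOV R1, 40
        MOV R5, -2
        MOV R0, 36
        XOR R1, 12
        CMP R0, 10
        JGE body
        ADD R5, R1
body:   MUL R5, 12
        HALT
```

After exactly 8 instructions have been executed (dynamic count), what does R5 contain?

MOV R2, 29 → R2=29
MOV R1, 40 → R1=40
MOV R5, -2 → R5=-2
MOV R0, 36 → R0=36
XOR R1, 12 → R1=40^12=36
CMP R0, 10  (cmp 36,10)
JGE body: taken
MUL R5, 12 → R5=(-2)*12=-24
After step 8: R5 = -24.

-24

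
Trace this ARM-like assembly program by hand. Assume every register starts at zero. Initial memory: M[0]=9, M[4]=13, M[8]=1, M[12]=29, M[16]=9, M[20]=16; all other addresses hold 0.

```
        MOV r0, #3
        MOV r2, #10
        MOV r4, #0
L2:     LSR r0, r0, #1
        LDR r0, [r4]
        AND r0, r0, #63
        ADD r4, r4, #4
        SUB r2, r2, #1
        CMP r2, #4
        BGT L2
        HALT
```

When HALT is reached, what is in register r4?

after MOV r0, #3: r0=3
after MOV r2, #10: r2=10
after MOV r4, #0: r4=0
after LSR r0, r0, #1: r0=3>>1=1
after LDR r0, [r4]: r0=M[0]=9
after AND r0, r0, #63: r0=9&63=9
after ADD r4, r4, #4: r4=0+4=4
after SUB r2, r2, #1: r2=10-1=9
CMP r2, #4  (cmp 9,4)
BGT L2: taken
after LSR r0, r0, #1: r0=9>>1=4
after LDR r0, [r4]: r0=M[4]=13
after AND r0, r0, #63: r0=13&63=13
after ADD r4, r4, #4: r4=4+4=8
after SUB r2, r2, #1: r2=9-1=8
CMP r2, #4  (cmp 8,4)
BGT L2: taken
after LSR r0, r0, #1: r0=13>>1=6
after LDR r0, [r4]: r0=M[8]=1
after AND r0, r0, #63: r0=1&63=1
after ADD r4, r4, #4: r4=8+4=12
after SUB r2, r2, #1: r2=8-1=7
CMP r2, #4  (cmp 7,4)
BGT L2: taken
after LSR r0, r0, #1: r0=1>>1=0
after LDR r0, [r4]: r0=M[12]=29
after AND r0, r0, #63: r0=29&63=29
after ADD r4, r4, #4: r4=12+4=16
after SUB r2, r2, #1: r2=7-1=6
CMP r2, #4  (cmp 6,4)
BGT L2: taken
after LSR r0, r0, #1: r0=29>>1=14
after LDR r0, [r4]: r0=M[16]=9
after AND r0, r0, #63: r0=9&63=9
after ADD r4, r4, #4: r4=16+4=20
after SUB r2, r2, #1: r2=6-1=5
CMP r2, #4  (cmp 5,4)
BGT L2: taken
after LSR r0, r0, #1: r0=9>>1=4
after LDR r0, [r4]: r0=M[20]=16
after AND r0, r0, #63: r0=16&63=16
after ADD r4, r4, #4: r4=20+4=24
after SUB r2, r2, #1: r2=5-1=4
CMP r2, #4  (cmp 4,4)
BGT L2: not taken
halt.

24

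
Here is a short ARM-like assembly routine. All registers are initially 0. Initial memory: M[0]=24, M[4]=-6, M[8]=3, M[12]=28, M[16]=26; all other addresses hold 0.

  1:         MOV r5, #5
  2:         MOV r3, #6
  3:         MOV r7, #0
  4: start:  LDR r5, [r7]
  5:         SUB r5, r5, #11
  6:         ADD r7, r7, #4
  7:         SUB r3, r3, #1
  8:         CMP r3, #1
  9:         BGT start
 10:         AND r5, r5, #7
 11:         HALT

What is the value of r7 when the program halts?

r5=5
r3=6
r7=0
r5=M[0]=24
r5=24-11=13
r7=0+4=4
r3=6-1=5
CMP r3, #1  (cmp 5,1)
BGT start: taken
r5=M[4]=-6
r5=(-6)-11=-17
r7=4+4=8
r3=5-1=4
CMP r3, #1  (cmp 4,1)
BGT start: taken
r5=M[8]=3
r5=3-11=-8
r7=8+4=12
r3=4-1=3
CMP r3, #1  (cmp 3,1)
BGT start: taken
r5=M[12]=28
r5=28-11=17
r7=12+4=16
r3=3-1=2
CMP r3, #1  (cmp 2,1)
BGT start: taken
r5=M[16]=26
r5=26-11=15
r7=16+4=20
r3=2-1=1
CMP r3, #1  (cmp 1,1)
BGT start: not taken
r5=15&7=7
halt.

20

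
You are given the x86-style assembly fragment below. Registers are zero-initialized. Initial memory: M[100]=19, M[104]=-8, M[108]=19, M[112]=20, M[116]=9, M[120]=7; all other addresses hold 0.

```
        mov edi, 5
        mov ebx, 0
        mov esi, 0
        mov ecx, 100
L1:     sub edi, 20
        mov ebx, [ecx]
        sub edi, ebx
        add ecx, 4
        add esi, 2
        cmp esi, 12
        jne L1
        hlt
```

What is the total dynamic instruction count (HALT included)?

after mov edi, 5: edi=5
after mov ebx, 0: ebx=0
after mov esi, 0: esi=0
after mov ecx, 100: ecx=100
after sub edi, 20: edi=5-20=-15
after mov ebx, [ecx]: ebx=M[100]=19
after sub edi, ebx: edi=(-15)-19=-34
after add ecx, 4: ecx=100+4=104
after add esi, 2: esi=0+2=2
cmp esi, 12  (cmp 2,12)
jne L1: taken
after sub edi, 20: edi=(-34)-20=-54
after mov ebx, [ecx]: ebx=M[104]=-8
after sub edi, ebx: edi=(-54)-(-8)=-46
after add ecx, 4: ecx=104+4=108
after add esi, 2: esi=2+2=4
cmp esi, 12  (cmp 4,12)
jne L1: taken
after sub edi, 20: edi=(-46)-20=-66
after mov ebx, [ecx]: ebx=M[108]=19
after sub edi, ebx: edi=(-66)-19=-85
after add ecx, 4: ecx=108+4=112
after add esi, 2: esi=4+2=6
cmp esi, 12  (cmp 6,12)
jne L1: taken
after sub edi, 20: edi=(-85)-20=-105
after mov ebx, [ecx]: ebx=M[112]=20
after sub edi, ebx: edi=(-105)-20=-125
after add ecx, 4: ecx=112+4=116
after add esi, 2: esi=6+2=8
cmp esi, 12  (cmp 8,12)
jne L1: taken
after sub edi, 20: edi=(-125)-20=-145
after mov ebx, [ecx]: ebx=M[116]=9
after sub edi, ebx: edi=(-145)-9=-154
after add ecx, 4: ecx=116+4=120
after add esi, 2: esi=8+2=10
cmp esi, 12  (cmp 10,12)
jne L1: taken
after sub edi, 20: edi=(-154)-20=-174
after mov ebx, [ecx]: ebx=M[120]=7
after sub edi, ebx: edi=(-174)-7=-181
after add ecx, 4: ecx=120+4=124
after add esi, 2: esi=10+2=12
cmp esi, 12  (cmp 12,12)
jne L1: not taken
halt.
Total executed instructions: 47.

47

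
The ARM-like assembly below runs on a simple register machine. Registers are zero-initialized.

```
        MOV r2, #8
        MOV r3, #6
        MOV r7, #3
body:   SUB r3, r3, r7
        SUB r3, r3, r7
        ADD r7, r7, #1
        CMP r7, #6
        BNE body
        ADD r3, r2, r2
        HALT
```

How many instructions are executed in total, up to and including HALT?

20

MOV r2, #8 → r2=8
MOV r3, #6 → r3=6
MOV r7, #3 → r7=3
SUB r3, r3, r7 → r3=6-3=3
SUB r3, r3, r7 → r3=3-3=0
ADD r7, r7, #1 → r7=3+1=4
CMP r7, #6  (cmp 4,6)
BNE body: taken
SUB r3, r3, r7 → r3=0-4=-4
SUB r3, r3, r7 → r3=(-4)-4=-8
ADD r7, r7, #1 → r7=4+1=5
CMP r7, #6  (cmp 5,6)
BNE body: taken
SUB r3, r3, r7 → r3=(-8)-5=-13
SUB r3, r3, r7 → r3=(-13)-5=-18
ADD r7, r7, #1 → r7=5+1=6
CMP r7, #6  (cmp 6,6)
BNE body: not taken
ADD r3, r2, r2 → r3=8+8=16
halt.
Total executed instructions: 20.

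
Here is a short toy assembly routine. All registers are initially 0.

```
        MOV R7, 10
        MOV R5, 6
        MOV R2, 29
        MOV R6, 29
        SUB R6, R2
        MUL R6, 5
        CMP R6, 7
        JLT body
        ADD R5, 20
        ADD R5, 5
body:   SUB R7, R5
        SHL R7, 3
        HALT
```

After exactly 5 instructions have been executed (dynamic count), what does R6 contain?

after MOV R7, 10: R7=10
after MOV R5, 6: R5=6
after MOV R2, 29: R2=29
after MOV R6, 29: R6=29
after SUB R6, R2: R6=29-29=0
After step 5: R6 = 0.

0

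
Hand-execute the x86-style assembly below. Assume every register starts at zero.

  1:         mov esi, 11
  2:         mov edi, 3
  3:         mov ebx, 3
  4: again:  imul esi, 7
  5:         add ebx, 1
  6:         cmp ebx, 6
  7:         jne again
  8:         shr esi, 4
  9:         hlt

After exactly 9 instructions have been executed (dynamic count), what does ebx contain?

mov esi, 11 → esi=11
mov edi, 3 → edi=3
mov ebx, 3 → ebx=3
imul esi, 7 → esi=11*7=77
add ebx, 1 → ebx=3+1=4
cmp ebx, 6  (cmp 4,6)
jne again: taken
imul esi, 7 → esi=77*7=539
add ebx, 1 → ebx=4+1=5
After step 9: ebx = 5.

5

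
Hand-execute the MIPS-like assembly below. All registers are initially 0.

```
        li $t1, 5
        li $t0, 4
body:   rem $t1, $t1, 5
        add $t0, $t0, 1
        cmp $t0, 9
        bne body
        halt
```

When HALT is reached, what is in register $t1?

$t1=5
$t0=4
$t1=5%5=0
$t0=4+1=5
cmp $t0, 9  (cmp 5,9)
bne body: taken
$t1=0%5=0
$t0=5+1=6
cmp $t0, 9  (cmp 6,9)
bne body: taken
$t1=0%5=0
$t0=6+1=7
cmp $t0, 9  (cmp 7,9)
bne body: taken
$t1=0%5=0
$t0=7+1=8
cmp $t0, 9  (cmp 8,9)
bne body: taken
$t1=0%5=0
$t0=8+1=9
cmp $t0, 9  (cmp 9,9)
bne body: not taken
halt.

0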